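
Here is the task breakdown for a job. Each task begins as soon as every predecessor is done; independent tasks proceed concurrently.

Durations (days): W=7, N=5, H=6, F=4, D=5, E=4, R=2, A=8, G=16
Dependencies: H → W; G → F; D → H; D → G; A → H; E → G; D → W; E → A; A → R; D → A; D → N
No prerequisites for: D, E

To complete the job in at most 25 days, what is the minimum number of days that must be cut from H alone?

1

Current finish: 26 days; target: 25.
H is on every critical path, so each day cut from H cuts the finish by one (this holds down to a finish of 25).
Need 26 − 25 = 1 day off H → H becomes 5 days, finish becomes 25.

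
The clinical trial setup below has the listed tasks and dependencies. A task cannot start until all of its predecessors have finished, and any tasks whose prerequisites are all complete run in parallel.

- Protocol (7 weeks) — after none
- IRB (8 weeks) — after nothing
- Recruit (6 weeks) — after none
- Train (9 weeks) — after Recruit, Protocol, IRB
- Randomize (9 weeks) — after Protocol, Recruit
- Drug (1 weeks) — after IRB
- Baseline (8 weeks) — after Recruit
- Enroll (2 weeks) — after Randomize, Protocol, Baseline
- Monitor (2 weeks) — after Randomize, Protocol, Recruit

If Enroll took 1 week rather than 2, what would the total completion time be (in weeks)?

18

The binding path is Protocol→Randomize→Enroll = 7+9+2 = 18; finish at 18 weeks.
Enroll is on the critical path; changing it to 1 makes that path 17 weeks.
New critical path: Protocol→Randomize→Monitor = 7+9+2 = 18 ⇒ 18 weeks.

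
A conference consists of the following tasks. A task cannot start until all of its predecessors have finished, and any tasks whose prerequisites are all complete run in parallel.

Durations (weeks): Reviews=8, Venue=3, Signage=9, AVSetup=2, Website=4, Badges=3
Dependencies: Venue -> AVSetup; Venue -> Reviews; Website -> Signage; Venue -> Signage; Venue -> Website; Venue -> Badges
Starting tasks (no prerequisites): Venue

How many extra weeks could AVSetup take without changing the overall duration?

11

Venue→Website→Signage = 3+4+9 = 16 sets the makespan at 16 weeks.
The longest chain containing AVSetup totals 5 weeks.
So AVSetup can slip 16 − 5 = 11 weeks.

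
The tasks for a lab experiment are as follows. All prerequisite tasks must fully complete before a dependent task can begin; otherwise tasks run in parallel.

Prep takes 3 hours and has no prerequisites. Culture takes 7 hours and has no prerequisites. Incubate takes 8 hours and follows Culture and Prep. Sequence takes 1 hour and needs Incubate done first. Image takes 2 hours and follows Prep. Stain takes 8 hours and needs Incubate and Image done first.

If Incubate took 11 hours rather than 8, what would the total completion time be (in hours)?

Actual critical path: Culture→Incubate→Stain = 7+8+8 = 23 ⇒ 23 hours.
Incubate lies on that path, so at 11 hours the path becomes 26 hours.
No other chain overtakes it, so the finish is 26 hours.

26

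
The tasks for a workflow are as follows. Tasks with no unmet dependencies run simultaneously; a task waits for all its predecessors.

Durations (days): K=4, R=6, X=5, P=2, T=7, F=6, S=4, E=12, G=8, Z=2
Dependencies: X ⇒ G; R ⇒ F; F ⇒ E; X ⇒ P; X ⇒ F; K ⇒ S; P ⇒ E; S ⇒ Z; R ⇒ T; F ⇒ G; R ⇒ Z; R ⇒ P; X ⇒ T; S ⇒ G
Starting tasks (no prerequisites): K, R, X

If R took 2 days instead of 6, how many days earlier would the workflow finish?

1

The binding path is R→F→E = 6+6+12 = 24; finish at 24 days.
R is on the critical path; changing it to 2 makes that path 20 days.
Now X→F→E = 5+6+12 = 23 is longest, so the finish becomes 23 days.
Change in finish: 23 − 24 = -1 days.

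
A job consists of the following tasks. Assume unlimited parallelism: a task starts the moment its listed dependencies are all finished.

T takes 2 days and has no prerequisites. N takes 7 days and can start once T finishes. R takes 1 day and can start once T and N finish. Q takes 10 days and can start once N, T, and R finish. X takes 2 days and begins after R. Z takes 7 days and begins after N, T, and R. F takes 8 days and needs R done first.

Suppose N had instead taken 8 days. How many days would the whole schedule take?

21

As given, the longest chain is T→N→R→Q = 2+7+1+10 = 20, so the finish is 20 days.
Since N is critical, the +1 change carries straight to that chain (now 21 days).
That remains the longest chain; total 21 days.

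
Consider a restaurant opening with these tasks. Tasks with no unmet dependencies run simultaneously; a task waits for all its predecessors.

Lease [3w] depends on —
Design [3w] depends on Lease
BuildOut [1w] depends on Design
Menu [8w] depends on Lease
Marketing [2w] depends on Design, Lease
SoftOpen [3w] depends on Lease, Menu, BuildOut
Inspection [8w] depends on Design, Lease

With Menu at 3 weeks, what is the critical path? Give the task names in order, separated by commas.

Lease, Design, Inspection

The binding path is Lease→Menu→SoftOpen = 3+8+3 = 14; finish at 14 weeks.
Menu is on the critical path; changing it to 3 makes that path 9 weeks.
New critical path: Lease→Design→Inspection = 3+3+8 = 14 ⇒ 14 weeks.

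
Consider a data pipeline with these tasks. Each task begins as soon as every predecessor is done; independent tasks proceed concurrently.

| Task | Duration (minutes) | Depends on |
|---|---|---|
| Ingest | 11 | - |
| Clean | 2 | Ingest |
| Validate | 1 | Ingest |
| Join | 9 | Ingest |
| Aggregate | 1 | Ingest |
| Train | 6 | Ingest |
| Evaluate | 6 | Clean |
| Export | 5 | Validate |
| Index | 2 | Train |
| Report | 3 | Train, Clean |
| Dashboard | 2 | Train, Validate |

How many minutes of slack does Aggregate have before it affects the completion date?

8

Ingest→Join = 11+9 = 20 sets the makespan at 20 minutes.
The longest chain containing Aggregate totals 12 minutes.
Float = 20 − 12 = 8.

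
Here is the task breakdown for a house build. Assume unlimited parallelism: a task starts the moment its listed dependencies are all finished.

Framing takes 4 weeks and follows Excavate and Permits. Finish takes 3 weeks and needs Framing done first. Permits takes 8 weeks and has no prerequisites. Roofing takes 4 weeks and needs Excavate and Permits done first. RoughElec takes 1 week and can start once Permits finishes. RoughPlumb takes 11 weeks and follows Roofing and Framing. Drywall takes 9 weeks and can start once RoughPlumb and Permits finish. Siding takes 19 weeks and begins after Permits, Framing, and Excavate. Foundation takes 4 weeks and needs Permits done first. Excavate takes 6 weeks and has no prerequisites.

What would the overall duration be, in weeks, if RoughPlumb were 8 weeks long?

Actual critical path: Permits→Framing→RoughPlumb→Drywall = 8+4+11+9 = 32 ⇒ 32 weeks.
RoughPlumb is on the critical path; changing it to 8 makes that path 29 weeks.
The binding chain switches to Permits→Framing→Siding = 8+4+19 = 31; finish 31 weeks.

31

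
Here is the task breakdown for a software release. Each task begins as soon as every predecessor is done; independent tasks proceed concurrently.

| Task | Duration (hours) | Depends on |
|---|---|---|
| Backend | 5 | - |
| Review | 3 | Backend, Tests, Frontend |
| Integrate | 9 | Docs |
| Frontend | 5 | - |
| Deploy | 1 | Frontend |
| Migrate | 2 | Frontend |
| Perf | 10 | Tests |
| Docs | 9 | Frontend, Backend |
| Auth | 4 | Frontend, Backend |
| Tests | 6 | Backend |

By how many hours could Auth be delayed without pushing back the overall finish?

The longest chain is Backend→Docs→Integrate = 5+9+9 = 23; overall finish 23 hours.
Auth finishes as early as 9 and must finish by 23.
Slack of Auth = 19 − 5 = 14 hours.

14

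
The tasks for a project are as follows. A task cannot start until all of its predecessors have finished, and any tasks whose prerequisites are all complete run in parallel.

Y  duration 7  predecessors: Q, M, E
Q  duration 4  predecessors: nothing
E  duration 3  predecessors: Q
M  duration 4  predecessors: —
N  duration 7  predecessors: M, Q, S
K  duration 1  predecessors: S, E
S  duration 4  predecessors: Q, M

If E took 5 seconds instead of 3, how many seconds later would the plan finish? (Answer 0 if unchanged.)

Actual critical path: M→S→N = 4+4+7 = 15 ⇒ 15 seconds.
E is off the critical path — its longest chain is 14 seconds, giving 1 of slack.
The binding chain switches to Q→E→Y = 4+5+7 = 16; finish 16 seconds.
Change in finish: 16 − 15 = +1 seconds.

1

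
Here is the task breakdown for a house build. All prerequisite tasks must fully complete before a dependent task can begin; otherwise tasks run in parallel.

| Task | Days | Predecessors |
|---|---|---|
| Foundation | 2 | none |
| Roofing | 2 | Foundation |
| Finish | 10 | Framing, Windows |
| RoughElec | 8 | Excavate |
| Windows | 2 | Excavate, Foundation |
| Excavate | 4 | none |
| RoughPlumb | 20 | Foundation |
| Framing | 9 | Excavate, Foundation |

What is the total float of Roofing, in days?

Critical path: Excavate→Framing→Finish = 4+9+10 = 23, so the finish is 23 days.
Roofing finishes as early as 4 and must finish by 23.
So Roofing can slip 23 − 4 = 19 days.

19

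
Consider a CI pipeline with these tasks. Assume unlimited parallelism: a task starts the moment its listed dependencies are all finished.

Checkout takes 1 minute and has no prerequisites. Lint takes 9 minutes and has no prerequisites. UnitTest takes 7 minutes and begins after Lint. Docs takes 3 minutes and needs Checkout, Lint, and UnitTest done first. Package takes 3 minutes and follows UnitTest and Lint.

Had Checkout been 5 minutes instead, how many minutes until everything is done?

19

Actual critical path: Lint→UnitTest→Docs = 9+7+3 = 19 ⇒ 19 minutes.
Checkout has 15 minutes of float (longest path through it is 4).
The critical path is still Lint→UnitTest→Docs; finish is now 19 minutes.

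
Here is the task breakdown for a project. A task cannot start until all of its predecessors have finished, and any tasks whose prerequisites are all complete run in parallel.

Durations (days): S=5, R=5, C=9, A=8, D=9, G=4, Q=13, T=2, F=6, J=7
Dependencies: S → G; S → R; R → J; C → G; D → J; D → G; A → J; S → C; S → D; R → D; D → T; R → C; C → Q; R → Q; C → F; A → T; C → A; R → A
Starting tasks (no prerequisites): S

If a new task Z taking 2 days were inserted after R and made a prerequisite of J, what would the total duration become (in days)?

34

Originally the schedule takes 34 days.
With Z inserted, J now waits for max(R, A, D, Z).
New critical path: S→R→C→A→J = 5+5+9+8+7 = 34 ⇒ 34 days.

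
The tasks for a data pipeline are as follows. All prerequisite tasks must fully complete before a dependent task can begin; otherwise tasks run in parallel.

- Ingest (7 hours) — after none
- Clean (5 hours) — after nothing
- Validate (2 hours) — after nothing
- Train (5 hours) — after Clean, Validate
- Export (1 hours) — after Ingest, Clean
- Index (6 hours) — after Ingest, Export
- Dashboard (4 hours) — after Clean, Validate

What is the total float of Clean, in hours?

2

Ingest→Export→Index = 7+1+6 = 14 sets the makespan at 14 hours.
Clean finishes as early as 5 and must finish by 7.
Slack of Clean = 2 − 0 = 2 hours.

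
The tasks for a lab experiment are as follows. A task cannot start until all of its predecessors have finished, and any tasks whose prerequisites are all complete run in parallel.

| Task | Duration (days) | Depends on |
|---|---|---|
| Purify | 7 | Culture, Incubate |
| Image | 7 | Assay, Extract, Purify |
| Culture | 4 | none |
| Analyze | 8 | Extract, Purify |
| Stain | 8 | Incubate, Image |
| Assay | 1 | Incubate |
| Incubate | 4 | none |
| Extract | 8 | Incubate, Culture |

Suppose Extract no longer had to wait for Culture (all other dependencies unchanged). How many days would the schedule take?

Before: longest chain Culture→Extract→Image→Stain = 4+8+7+8 = 27, finish 27.
Dropping Culture→Extract doesn't change Extract's earliest start (4); another predecessor still binds.
New critical path: Incubate→Extract→Image→Stain = 4+8+7+8 = 27 ⇒ 27 days.

27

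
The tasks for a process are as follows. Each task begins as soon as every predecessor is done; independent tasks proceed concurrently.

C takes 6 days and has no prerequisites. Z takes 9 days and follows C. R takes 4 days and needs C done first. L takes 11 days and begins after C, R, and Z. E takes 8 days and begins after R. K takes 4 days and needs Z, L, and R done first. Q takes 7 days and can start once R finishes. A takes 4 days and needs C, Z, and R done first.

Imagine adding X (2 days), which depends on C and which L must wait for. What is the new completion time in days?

Originally the project takes 30 days.
With X inserted, L now waits for max(C, R, Z, X).
New critical path: C→Z→L→K = 6+9+11+4 = 30 ⇒ 30 days.

30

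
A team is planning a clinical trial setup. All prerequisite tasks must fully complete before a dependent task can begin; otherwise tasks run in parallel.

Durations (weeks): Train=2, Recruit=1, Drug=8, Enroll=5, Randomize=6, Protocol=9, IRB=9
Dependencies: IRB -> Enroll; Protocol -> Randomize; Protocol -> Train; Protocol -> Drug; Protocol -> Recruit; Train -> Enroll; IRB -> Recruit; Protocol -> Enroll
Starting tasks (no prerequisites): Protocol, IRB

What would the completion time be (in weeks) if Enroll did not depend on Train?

With the dependency in place, Protocol→Drug = 9+8 = 17 sets the finish at 17 weeks.
Without Train→Enroll, Enroll's earliest start moves from 11 to 9.
The longest chain is now Protocol→Drug = 9+8 = 17, so the job takes 17 weeks.

17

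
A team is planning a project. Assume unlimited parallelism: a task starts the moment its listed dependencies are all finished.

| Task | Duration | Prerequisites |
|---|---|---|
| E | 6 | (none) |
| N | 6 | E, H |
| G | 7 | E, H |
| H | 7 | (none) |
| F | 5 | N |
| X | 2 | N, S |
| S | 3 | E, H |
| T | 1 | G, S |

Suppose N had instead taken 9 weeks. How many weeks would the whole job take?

As given, the longest chain is H→N→F = 7+6+5 = 18, so the finish is 18 weeks.
Since N is critical, the +3 change carries straight to that chain (now 21 weeks).
The critical path is still H→N→F; finish is now 21 weeks.

21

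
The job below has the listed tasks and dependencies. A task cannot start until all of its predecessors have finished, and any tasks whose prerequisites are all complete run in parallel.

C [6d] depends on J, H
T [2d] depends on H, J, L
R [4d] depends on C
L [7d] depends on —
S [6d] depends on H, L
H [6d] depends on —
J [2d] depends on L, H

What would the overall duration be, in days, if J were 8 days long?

As given, the longest chain is L→J→C→R = 7+2+6+4 = 19, so the finish is 19 days.
Since J is critical, the +6 change carries straight to that chain (now 25 days).
That remains the longest chain; total 25 days.

25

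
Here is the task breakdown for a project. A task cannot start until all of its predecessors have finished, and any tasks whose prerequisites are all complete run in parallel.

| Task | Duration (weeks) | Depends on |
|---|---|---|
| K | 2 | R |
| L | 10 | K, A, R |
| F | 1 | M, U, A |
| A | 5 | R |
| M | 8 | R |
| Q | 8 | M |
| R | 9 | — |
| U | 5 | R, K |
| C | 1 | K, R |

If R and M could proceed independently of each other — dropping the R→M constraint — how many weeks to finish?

With the dependency in place, R→M→Q = 9+8+8 = 25 sets the finish at 25 weeks.
Without R→M, M's earliest start moves from 9 to 0.
New critical path: R→A→L = 9+5+10 = 24 ⇒ 24 weeks.

24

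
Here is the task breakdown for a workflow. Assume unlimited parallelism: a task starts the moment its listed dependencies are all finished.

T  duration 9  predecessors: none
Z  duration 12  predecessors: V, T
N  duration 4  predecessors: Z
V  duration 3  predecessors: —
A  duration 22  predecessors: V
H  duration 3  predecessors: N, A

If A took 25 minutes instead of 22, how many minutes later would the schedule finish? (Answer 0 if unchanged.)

3

The binding path is V→A→H = 3+22+3 = 28; finish at 28 minutes.
Since A is critical, the +3 change carries straight to that chain (now 31 minutes).
The critical path is still V→A→H; finish is now 31 minutes.
Change in finish: 31 − 28 = +3 minutes.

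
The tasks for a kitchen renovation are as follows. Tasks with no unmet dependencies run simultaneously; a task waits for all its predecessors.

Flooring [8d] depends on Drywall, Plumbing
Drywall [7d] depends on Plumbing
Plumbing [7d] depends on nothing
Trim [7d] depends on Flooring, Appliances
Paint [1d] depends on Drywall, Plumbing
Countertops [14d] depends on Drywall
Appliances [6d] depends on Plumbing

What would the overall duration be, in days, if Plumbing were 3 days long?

Critical path before the change: Plumbing→Drywall→Flooring→Trim = 7+7+8+7 = 29 giving 29 days.
Since Plumbing is critical, the -4 change carries straight to that chain (now 25 days).
The critical path is still Plumbing→Drywall→Flooring→Trim; finish is now 25 days.

25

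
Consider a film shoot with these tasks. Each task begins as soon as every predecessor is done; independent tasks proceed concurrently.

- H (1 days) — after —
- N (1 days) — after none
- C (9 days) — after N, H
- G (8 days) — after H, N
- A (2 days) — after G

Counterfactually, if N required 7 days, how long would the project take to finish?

Baseline: N→G→A = 1+8+2 = 11 → 11 days.
N lies on that path, so at 7 days the path becomes 17 days.
No other chain overtakes it, so the finish is 17 days.

17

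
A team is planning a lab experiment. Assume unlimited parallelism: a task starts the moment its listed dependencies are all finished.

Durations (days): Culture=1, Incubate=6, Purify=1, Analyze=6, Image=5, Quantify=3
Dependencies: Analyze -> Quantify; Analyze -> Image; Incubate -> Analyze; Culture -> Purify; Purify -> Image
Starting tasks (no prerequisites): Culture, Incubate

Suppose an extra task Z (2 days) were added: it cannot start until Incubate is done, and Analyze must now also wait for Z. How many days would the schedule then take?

19

Originally the schedule takes 17 days.
With Z inserted, Analyze now waits for max(Incubate, Z).
New critical path: Incubate→Z→Analyze→Image = 6+2+6+5 = 19 ⇒ 19 days.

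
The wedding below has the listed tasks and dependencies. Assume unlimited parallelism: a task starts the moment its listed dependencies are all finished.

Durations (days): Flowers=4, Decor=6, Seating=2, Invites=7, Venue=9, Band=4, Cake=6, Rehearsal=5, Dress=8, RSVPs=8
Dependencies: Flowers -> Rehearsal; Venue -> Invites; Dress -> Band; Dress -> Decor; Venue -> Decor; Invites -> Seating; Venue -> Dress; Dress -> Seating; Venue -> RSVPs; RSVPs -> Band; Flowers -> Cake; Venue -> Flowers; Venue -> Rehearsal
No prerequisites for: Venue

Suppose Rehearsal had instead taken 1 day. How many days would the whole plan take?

23

Critical path before the change: Venue→Dress→Decor = 9+8+6 = 23 giving 23 days.
Rehearsal has 5 days of float (longest path through it is 18).
The critical path is still Venue→Dress→Decor; finish is now 23 days.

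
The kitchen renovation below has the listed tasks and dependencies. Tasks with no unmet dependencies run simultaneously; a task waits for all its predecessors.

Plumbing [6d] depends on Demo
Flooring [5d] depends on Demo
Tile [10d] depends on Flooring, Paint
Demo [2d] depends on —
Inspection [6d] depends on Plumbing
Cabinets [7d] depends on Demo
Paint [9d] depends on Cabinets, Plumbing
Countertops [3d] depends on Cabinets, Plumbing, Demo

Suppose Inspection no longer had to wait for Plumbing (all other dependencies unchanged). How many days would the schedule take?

With the dependency in place, Demo→Cabinets→Paint→Tile = 2+7+9+10 = 28 sets the finish at 28 days.
Without Plumbing→Inspection, Inspection's earliest start moves from 8 to 0.
The longest chain is now Demo→Cabinets→Paint→Tile = 2+7+9+10 = 28, so the schedule takes 28 days.

28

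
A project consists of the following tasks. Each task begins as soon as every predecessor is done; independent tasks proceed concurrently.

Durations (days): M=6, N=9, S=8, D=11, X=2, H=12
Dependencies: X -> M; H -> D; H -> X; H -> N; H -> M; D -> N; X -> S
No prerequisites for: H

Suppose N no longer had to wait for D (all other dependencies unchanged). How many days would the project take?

Original critical path: H→D→N = 12+11+9 = 32 ⇒ 32 days.
Without D→N, N's earliest start moves from 23 to 12.
New critical path: H→D = 12+11 = 23 ⇒ 23 days.

23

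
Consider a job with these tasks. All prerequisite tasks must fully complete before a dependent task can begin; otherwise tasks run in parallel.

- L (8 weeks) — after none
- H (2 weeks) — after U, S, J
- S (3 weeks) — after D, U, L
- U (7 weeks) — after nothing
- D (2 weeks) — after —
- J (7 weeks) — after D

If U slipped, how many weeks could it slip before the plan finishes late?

L→S→H = 8+3+2 = 13 sets the makespan at 13 weeks.
Longest path through U: 12 weeks (earliest finish 7, latest finish 8).
So U can slip 8 − 7 = 1 week.

1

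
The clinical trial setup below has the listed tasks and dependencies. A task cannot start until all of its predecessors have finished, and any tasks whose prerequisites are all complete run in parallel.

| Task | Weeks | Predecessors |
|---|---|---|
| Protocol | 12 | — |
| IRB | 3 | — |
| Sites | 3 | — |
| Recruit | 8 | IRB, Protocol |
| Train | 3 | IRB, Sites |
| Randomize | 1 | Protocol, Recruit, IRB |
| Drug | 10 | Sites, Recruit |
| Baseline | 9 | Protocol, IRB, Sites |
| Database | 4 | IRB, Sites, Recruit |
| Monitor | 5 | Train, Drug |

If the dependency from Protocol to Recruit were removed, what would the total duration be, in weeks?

Original critical path: Protocol→Recruit→Drug→Monitor = 12+8+10+5 = 35 ⇒ 35 weeks.
Without Protocol→Recruit, Recruit's earliest start moves from 12 to 3.
After: IRB→Recruit→Drug→Monitor = 3+8+10+5 = 26 → 26 weeks.

26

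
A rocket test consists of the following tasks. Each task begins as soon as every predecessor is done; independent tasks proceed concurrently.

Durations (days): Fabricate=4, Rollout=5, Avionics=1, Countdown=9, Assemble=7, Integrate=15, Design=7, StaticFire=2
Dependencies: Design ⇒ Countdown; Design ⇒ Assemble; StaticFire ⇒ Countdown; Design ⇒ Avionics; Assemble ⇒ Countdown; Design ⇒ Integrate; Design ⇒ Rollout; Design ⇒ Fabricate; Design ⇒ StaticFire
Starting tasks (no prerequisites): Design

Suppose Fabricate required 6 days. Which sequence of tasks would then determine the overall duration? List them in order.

As given, the longest chain is Design→Assemble→Countdown = 7+7+9 = 23, so the finish is 23 days.
Fabricate is off the critical path — its longest chain is 11 days, giving 12 of slack.
No other chain overtakes it, so the finish is 23 days.

Design, Assemble, Countdown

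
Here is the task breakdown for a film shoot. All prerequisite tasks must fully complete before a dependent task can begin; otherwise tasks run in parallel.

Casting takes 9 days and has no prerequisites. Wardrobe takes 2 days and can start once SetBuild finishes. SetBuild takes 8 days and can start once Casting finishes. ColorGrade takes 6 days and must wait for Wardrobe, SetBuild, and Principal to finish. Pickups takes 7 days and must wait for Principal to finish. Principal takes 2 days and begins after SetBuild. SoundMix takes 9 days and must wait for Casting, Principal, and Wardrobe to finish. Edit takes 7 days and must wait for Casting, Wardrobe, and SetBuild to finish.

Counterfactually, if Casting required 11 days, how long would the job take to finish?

30

The binding path is Casting→SetBuild→Wardrobe→SoundMix = 9+8+2+9 = 28; finish at 28 days.
Casting lies on that path, so at 11 days the path becomes 30 days.
No other chain overtakes it, so the finish is 30 days.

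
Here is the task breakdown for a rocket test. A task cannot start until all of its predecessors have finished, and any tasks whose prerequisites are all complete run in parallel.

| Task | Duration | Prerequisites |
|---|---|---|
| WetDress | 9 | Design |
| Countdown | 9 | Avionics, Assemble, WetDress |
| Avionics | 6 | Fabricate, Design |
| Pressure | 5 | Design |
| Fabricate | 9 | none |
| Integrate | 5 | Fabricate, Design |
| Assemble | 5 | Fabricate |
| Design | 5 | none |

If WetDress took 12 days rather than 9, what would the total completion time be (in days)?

Actual critical path: Fabricate→Avionics→Countdown = 9+6+9 = 24 ⇒ 24 days.
WetDress is off the critical path — its longest chain is 23 days, giving 1 of slack.
Now Design→WetDress→Countdown = 5+12+9 = 26 is longest, so the finish becomes 26 days.

26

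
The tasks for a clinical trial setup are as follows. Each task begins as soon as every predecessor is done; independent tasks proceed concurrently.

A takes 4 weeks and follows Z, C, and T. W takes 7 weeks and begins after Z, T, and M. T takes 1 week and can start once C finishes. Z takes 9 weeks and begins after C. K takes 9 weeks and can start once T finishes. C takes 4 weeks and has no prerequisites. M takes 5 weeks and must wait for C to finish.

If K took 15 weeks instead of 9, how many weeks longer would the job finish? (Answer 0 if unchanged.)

The binding path is C→Z→W = 4+9+7 = 20; finish at 20 weeks.
K is off the critical path — its longest chain is 14 weeks, giving 6 of slack.
No other chain overtakes it, so the finish is 20 weeks.
Change in finish: 20 − 20 = +0 weeks.

0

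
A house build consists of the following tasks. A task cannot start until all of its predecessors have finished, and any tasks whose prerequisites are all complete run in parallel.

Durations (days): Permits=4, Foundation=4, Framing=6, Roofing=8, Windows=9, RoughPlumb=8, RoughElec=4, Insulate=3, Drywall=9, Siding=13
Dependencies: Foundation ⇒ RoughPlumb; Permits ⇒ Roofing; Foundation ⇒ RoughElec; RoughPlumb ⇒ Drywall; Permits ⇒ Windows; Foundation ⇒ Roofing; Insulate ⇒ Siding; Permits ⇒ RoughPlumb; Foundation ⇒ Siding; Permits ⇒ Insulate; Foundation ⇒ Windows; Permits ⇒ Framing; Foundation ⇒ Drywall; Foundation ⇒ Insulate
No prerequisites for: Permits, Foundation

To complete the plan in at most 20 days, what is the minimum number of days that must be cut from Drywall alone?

1

Current finish: 21 days; target: 20.
Drywall is on every critical path, so each day cut from Drywall cuts the finish by one (this holds down to a finish of 20).
Need 21 − 20 = 1 day off Drywall → Drywall becomes 8 days, finish becomes 20.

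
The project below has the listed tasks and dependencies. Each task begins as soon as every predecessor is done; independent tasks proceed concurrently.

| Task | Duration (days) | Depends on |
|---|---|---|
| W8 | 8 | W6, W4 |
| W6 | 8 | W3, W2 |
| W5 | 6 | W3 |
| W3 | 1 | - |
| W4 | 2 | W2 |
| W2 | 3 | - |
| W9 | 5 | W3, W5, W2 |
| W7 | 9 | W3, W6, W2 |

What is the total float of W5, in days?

The longest chain is W2→W6→W7 = 3+8+9 = 20; overall finish 20 days.
The longest chain containing W5 totals 12 days.
So W5 can slip 15 − 7 = 8 days.

8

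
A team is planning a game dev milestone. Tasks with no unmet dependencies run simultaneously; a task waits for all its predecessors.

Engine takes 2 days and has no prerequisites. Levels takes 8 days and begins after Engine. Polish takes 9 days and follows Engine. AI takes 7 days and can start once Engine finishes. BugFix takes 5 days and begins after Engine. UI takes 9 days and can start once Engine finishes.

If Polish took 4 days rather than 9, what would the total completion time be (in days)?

Baseline: Engine→Polish = 2+9 = 11 → 11 days.
Polish is on the critical path; changing it to 4 makes that path 6 days.
Now Engine→UI = 2+9 = 11 is longest, so the finish becomes 11 days.

11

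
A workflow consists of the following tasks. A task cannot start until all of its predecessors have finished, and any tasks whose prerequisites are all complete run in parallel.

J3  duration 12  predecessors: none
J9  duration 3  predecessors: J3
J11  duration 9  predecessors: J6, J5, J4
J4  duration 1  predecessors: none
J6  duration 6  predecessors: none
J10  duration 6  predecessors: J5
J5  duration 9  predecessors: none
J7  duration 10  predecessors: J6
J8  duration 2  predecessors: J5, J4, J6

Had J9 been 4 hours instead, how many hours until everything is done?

18

As given, the longest chain is J5→J11 = 9+9 = 18, so the finish is 18 hours.
J9 has 3 hours of float (longest path through it is 15).
No other chain overtakes it, so the finish is 18 hours.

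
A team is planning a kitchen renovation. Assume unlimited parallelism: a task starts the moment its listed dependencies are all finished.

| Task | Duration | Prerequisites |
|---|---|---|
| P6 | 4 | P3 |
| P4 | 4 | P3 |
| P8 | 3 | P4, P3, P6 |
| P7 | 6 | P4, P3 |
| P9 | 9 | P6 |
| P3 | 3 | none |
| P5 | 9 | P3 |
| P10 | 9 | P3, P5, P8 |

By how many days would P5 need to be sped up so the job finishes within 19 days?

Current finish: 21 days; target: 19.
P5 is on every critical path, so each day cut from P5 cuts the finish by one (this holds down to a finish of 19).
Need 21 − 19 = 2 days off P5 → P5 becomes 7 days, finish becomes 19.

2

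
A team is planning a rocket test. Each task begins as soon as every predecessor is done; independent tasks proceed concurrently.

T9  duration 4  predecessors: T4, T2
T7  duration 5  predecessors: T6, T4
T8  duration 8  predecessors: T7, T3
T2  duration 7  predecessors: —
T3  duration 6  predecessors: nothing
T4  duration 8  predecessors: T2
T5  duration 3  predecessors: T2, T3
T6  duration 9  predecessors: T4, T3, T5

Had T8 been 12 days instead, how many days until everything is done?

41

Baseline: T2→T4→T6→T7→T8 = 7+8+9+5+8 = 37 → 37 days.
Since T8 is critical, the +4 change carries straight to that chain (now 41 days).
No other chain overtakes it, so the finish is 41 days.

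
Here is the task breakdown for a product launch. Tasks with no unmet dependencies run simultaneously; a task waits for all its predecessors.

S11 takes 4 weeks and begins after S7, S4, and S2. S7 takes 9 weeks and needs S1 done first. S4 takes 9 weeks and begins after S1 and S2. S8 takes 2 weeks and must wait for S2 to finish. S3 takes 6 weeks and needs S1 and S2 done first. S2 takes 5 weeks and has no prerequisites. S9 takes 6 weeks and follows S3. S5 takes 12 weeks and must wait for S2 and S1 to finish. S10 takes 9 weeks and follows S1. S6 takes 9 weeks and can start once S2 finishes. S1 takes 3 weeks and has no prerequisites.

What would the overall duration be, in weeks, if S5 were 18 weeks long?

As given, the longest chain is S2→S4→S11 = 5+9+4 = 18, so the finish is 18 weeks.
The longest path through S5 is only 17 weeks, so S5 has float 1.
The binding chain switches to S2→S5 = 5+18 = 23; finish 23 weeks.

23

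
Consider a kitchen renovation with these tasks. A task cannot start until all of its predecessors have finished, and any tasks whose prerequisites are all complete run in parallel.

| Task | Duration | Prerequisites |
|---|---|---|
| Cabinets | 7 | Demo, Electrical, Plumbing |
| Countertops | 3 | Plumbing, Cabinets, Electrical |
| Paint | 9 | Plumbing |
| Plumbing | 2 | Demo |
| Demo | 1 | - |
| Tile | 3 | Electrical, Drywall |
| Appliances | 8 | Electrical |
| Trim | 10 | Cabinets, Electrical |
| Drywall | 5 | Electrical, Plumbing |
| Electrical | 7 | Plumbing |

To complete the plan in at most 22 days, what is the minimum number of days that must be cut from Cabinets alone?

Current finish: 27 days; target: 22.
Cabinets is on every critical path, so each day cut from Cabinets cuts the finish by one (this holds down to a finish of 21).
Need 27 − 22 = 5 days off Cabinets → Cabinets becomes 2 days, finish becomes 22.

5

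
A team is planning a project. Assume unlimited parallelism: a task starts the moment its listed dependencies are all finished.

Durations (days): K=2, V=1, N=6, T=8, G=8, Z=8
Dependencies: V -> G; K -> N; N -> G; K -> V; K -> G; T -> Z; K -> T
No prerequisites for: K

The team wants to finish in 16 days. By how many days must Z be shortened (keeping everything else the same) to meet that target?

2

Current finish: 18 days; target: 16.
Z is on every critical path, so each day cut from Z cuts the finish by one (this holds down to a finish of 16).
Need 18 − 16 = 2 days off Z → Z becomes 6 days, finish becomes 16.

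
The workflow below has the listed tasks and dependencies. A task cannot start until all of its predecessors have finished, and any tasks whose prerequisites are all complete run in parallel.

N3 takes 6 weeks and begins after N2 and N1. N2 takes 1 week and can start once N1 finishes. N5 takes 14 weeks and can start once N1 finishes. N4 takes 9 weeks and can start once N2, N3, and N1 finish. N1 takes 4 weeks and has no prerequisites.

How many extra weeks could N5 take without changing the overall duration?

The longest chain is N1→N2→N3→N4 = 4+1+6+9 = 20; overall finish 20 weeks.
N5 finishes as early as 18 and must finish by 20.
So N5 can slip 20 − 18 = 2 weeks.

2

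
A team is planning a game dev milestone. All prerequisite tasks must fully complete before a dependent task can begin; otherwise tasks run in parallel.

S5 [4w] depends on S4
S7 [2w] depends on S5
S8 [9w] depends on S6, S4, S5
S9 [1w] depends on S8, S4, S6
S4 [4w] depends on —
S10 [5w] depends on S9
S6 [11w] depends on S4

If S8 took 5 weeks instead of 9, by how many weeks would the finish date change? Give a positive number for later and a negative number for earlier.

Actual critical path: S4→S6→S8→S9→S10 = 4+11+9+1+5 = 30 ⇒ 30 weeks.
Since S8 is critical, the -4 change carries straight to that chain (now 26 weeks).
That remains the longest chain; total 26 weeks.
Change in finish: 26 − 30 = -4 weeks.

-4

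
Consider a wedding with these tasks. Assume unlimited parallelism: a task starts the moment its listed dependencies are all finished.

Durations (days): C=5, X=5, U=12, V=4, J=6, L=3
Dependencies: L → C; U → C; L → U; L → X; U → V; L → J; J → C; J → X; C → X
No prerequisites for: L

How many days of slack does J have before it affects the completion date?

L→U→C→X = 3+12+5+5 = 25 sets the makespan at 25 days.
The longest chain containing J totals 19 days.
Float = 25 − 19 = 6.

6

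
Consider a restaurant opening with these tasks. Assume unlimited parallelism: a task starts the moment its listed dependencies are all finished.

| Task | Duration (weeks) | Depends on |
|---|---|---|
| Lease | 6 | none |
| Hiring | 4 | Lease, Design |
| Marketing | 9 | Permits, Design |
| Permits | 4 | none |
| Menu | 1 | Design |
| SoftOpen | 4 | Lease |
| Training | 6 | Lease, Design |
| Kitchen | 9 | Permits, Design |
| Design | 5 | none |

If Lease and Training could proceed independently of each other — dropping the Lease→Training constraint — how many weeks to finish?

Original critical path: Design→Kitchen = 5+9 = 14 ⇒ 14 weeks.
Without Lease→Training, Training's earliest start moves from 6 to 5.
New critical path: Design→Kitchen = 5+9 = 14 ⇒ 14 weeks.

14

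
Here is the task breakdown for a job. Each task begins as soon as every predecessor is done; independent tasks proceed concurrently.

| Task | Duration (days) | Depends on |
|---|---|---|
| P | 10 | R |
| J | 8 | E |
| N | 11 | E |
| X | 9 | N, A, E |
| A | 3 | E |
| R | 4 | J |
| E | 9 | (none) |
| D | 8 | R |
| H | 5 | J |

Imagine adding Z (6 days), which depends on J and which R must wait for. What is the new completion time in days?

Originally the job takes 31 days.
With Z inserted, R now waits for max(J, Z).
New critical path: E→J→Z→R→P = 9+8+6+4+10 = 37 ⇒ 37 days.

37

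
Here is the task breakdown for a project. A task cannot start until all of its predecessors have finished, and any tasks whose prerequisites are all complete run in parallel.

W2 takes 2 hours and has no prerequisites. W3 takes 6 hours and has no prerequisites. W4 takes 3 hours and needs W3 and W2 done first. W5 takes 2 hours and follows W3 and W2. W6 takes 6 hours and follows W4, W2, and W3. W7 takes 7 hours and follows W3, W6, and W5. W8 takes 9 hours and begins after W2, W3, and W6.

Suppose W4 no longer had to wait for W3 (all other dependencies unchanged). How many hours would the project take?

21

Before: longest chain W3→W4→W6→W8 = 6+3+6+9 = 24, finish 24.
Without W3→W4, W4's earliest start moves from 6 to 2.
After: W3→W6→W8 = 6+6+9 = 21 → 21 hours.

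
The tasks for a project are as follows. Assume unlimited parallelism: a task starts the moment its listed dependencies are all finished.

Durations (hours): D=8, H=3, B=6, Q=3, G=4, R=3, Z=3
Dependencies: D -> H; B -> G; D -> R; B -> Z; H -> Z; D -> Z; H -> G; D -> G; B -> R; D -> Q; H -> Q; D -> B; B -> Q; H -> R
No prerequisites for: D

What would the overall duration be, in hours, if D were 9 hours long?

19

Critical path before the change: D→B→G = 8+6+4 = 18 giving 18 hours.
Since D is critical, the +1 change carries straight to that chain (now 19 hours).
No other chain overtakes it, so the finish is 19 hours.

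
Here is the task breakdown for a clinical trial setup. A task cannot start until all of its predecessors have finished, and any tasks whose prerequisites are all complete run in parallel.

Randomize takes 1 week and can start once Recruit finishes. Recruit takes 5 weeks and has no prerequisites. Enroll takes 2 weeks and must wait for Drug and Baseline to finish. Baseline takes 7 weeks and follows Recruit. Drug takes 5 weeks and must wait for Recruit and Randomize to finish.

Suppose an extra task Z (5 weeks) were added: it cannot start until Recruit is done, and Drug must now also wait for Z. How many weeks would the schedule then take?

17

Originally the schedule takes 14 weeks.
With Z inserted, Drug now waits for max(Recruit, Randomize, Z).
New critical path: Recruit→Z→Drug→Enroll = 5+5+5+2 = 17 ⇒ 17 weeks.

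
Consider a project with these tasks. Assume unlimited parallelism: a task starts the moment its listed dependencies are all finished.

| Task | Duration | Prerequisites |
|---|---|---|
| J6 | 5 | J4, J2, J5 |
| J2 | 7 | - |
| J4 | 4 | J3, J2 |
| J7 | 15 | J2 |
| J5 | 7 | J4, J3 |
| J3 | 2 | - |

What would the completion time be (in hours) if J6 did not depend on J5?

With the dependency in place, J2→J4→J5→J6 = 7+4+7+5 = 23 sets the finish at 23 hours.
Without J5→J6, J6's earliest start moves from 18 to 11.
New critical path: J2→J7 = 7+15 = 22 ⇒ 22 hours.

22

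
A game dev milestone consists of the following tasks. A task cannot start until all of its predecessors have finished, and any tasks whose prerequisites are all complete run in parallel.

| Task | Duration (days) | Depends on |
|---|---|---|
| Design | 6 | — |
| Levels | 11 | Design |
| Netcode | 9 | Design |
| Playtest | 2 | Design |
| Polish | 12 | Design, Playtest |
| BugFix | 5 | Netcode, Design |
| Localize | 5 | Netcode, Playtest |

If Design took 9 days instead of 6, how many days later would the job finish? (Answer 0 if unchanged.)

3

Baseline: Design→Netcode→BugFix = 6+9+5 = 20 → 20 days.
Design lies on that path, so at 9 days the path becomes 23 days.
That remains the longest chain; total 23 days.
Change in finish: 23 − 20 = +3 days.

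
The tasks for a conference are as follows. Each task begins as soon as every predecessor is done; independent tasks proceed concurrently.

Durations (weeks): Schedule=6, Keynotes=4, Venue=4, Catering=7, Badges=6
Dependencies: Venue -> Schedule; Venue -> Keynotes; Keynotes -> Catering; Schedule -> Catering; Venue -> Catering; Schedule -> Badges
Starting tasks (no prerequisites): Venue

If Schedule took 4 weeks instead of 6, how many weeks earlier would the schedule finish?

Baseline: Venue→Schedule→Catering = 4+6+7 = 17 → 17 weeks.
Schedule lies on that path, so at 4 weeks the path becomes 15 weeks.
That remains the longest chain; total 15 weeks.
Change in finish: 15 − 17 = -2 weeks.

2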